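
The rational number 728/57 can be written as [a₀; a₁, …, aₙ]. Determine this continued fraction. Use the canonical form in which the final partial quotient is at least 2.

[12; 1, 3, 2, 1, 1, 2]

Repeatedly divide and take the remainder:
⌊728/57⌋ = 12, remainder 44
⌊57/44⌋ = 1, remainder 13
⌊44/13⌋ = 3, remainder 5
⌊13/5⌋ = 2, remainder 3
⌊5/3⌋ = 1, remainder 2
⌊3/2⌋ = 1, remainder 1
⌊2/1⌋ = 2, remainder 0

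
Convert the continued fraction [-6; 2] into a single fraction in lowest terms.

-11/2

Start with 2.
-6 + 1/(2/1) = -6 + 1/2 = -11/2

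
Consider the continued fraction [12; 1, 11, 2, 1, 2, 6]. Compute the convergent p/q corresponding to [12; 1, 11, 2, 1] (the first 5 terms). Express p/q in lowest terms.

Starting at the tail and folding back:
Start with 1.
2 + 1/(1/1) = 2 + 1/1 = 3/1
11 + 1/(3/1) = 11 + 1/3 = 34/3
1 + 1/(34/3) = 1 + 3/34 = 37/34
12 + 1/(37/34) = 12 + 34/37 = 478/37

478/37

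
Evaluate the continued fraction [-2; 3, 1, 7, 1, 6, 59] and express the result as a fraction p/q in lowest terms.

Use the convergent recurrence hₖ = aₖ·hₖ₋₁ + hₖ₋₂ (and likewise for the denominators kₖ):
a_0 = -2: -2/1
a_1 = 3: -5/3
a_2 = 1: -7/4
a_3 = 7: -54/31
a_4 = 1: -61/35
a_5 = 6: -420/241
a_6 = 59: -24841/14254

-24841/14254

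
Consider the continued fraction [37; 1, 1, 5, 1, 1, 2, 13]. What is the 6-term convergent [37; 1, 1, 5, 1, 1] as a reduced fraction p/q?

901/24

a_0 = 37: 37/1
a_1 = 1: 38/1
a_2 = 1: 75/2
a_3 = 5: 413/11
a_4 = 1: 488/13
a_5 = 1: 901/24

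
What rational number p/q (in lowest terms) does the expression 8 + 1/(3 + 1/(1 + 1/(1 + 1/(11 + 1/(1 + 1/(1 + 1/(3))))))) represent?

4929/595

Work from the innermost term outward:
Start with 3.
1 + 1/(3/1) = 1 + 1/3 = 4/3
1 + 1/(4/3) = 1 + 3/4 = 7/4
11 + 1/(7/4) = 11 + 4/7 = 81/7
1 + 1/(81/7) = 1 + 7/81 = 88/81
1 + 1/(88/81) = 1 + 81/88 = 169/88
3 + 1/(169/88) = 3 + 88/169 = 595/169
8 + 1/(595/169) = 8 + 169/595 = 4929/595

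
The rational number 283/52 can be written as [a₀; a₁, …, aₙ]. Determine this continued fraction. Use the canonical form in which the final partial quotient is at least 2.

[5; 2, 3, 1, 5]

Run the Euclidean algorithm, recording each quotient:
283 ÷ 52 → quotient 5, remainder 23
52 ÷ 23 → quotient 2, remainder 6
23 ÷ 6 → quotient 3, remainder 5
6 ÷ 5 → quotient 1, remainder 1
5 ÷ 1 → quotient 5, remainder 0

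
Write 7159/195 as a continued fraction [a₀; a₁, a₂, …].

[36; 1, 2, 2, 13, 2]

⌊7159/195⌋ = 36, remainder 139
⌊195/139⌋ = 1, remainder 56
⌊139/56⌋ = 2, remainder 27
⌊56/27⌋ = 2, remainder 2
⌊27/2⌋ = 13, remainder 1
⌊2/1⌋ = 2, remainder 0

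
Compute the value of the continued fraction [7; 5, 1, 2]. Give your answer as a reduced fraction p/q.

Build up convergents one term at a time:
a_0 = 7: 7/1
a_1 = 5: 36/5
a_2 = 1: 43/6
a_3 = 2: 122/17

122/17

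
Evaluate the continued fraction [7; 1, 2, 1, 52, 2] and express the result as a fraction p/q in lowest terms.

3301/426

Work from the innermost term outward:
Start with 2.
52 + 1/(2/1) = 52 + 1/2 = 105/2
1 + 1/(105/2) = 1 + 2/105 = 107/105
2 + 1/(107/105) = 2 + 105/107 = 319/107
1 + 1/(319/107) = 1 + 107/319 = 426/319
7 + 1/(426/319) = 7 + 319/426 = 3301/426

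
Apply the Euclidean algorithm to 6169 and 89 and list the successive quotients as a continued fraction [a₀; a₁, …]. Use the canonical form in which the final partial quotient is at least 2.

[69; 3, 5, 1, 1, 2]

Repeatedly divide and take the remainder:
⌊6169/89⌋ = 69, remainder 28
⌊89/28⌋ = 3, remainder 5
⌊28/5⌋ = 5, remainder 3
⌊5/3⌋ = 1, remainder 2
⌊3/2⌋ = 1, remainder 1
⌊2/1⌋ = 2, remainder 0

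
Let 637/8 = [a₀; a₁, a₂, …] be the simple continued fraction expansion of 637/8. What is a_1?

637 = 79·8 + 5, so a_0 = 79
8 = 1·5 + 3, so a_1 = 1

1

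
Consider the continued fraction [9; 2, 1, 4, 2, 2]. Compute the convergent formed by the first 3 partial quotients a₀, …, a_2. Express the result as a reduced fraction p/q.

Build up convergents one term at a time:
a_0 = 9: 9/1
a_1 = 2: 19/2
a_2 = 1: 28/3

28/3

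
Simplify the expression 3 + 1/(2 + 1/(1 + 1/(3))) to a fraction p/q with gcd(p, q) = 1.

a_0 = 3: 3/1
a_1 = 2: 7/2
a_2 = 1: 10/3
a_3 = 3: 37/11

37/11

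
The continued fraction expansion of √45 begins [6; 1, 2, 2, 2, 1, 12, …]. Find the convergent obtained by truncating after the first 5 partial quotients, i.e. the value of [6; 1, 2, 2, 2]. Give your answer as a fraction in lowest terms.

114/17

Start with 2.
2 + 1/(2/1) = 2 + 1/2 = 5/2
2 + 1/(5/2) = 2 + 2/5 = 12/5
1 + 1/(12/5) = 1 + 5/12 = 17/12
6 + 1/(17/12) = 6 + 12/17 = 114/17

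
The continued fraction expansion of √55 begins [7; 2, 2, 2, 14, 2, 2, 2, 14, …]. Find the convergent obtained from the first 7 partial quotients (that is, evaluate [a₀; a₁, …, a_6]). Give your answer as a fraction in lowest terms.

Compute successive convergents:
a_0 = 7: 7/1
a_1 = 2: 15/2
a_2 = 2: 37/5
a_3 = 2: 89/12
a_4 = 14: 1283/173
a_5 = 2: 2655/358
a_6 = 2: 6593/889

6593/889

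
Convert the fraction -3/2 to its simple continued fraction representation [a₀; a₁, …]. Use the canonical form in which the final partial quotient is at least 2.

Repeatedly divide and take the remainder:
-3 ÷ 2 → quotient -2, remainder 1
2 ÷ 1 → quotient 2, remainder 0

[-2; 2]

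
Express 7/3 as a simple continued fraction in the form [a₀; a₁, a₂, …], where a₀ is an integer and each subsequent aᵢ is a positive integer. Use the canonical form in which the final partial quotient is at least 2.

[2; 3]

⌊7/3⌋ = 2, remainder 1
⌊3/1⌋ = 3, remainder 0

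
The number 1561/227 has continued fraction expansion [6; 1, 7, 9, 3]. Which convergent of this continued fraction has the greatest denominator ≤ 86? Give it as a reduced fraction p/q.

502/73

List convergents until the denominator exceeds the bound:
a_0 = 6: 6/1  (≤ bound)
a_1 = 1: 7/1  (≤ bound)
a_2 = 7: 55/8  (≤ bound)
a_3 = 9: 502/73  (≤ bound)
a_4 = 3: 1561/227  (> 86, stop)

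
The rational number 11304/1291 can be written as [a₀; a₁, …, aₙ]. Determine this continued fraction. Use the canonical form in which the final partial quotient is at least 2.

Run the Euclidean algorithm, recording each quotient:
⌊11304/1291⌋ = 8, remainder 976
⌊1291/976⌋ = 1, remainder 315
⌊976/315⌋ = 3, remainder 31
⌊315/31⌋ = 10, remainder 5
⌊31/5⌋ = 6, remainder 1
⌊5/1⌋ = 5, remainder 0

[8; 1, 3, 10, 6, 5]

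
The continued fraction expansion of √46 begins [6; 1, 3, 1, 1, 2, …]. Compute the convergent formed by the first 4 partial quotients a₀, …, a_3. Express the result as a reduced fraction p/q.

Start with 1.
3 + 1/(1/1) = 3 + 1/1 = 4/1
1 + 1/(4/1) = 1 + 1/4 = 5/4
6 + 1/(5/4) = 6 + 4/5 = 34/5

34/5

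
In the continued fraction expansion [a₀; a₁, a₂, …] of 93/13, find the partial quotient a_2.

⌊93/13⌋ = 7, remainder 2
⌊13/2⌋ = 6, remainder 1
⌊2/1⌋ = 2, remainder 0

2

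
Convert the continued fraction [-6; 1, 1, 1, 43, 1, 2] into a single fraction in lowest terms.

Start with 2.
1 + 1/(2/1) = 1 + 1/2 = 3/2
43 + 1/(3/2) = 43 + 2/3 = 131/3
1 + 1/(131/3) = 1 + 3/131 = 134/131
1 + 1/(134/131) = 1 + 131/134 = 265/134
1 + 1/(265/134) = 1 + 134/265 = 399/265
-6 + 1/(399/265) = -6 + 265/399 = -2129/399

-2129/399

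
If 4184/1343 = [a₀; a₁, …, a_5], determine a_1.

8

4184 ÷ 1343 → quotient 3, remainder 155
1343 ÷ 155 → quotient 8, remainder 103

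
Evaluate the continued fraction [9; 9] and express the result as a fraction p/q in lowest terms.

Start with 9.
9 + 1/(9/1) = 9 + 1/9 = 82/9

82/9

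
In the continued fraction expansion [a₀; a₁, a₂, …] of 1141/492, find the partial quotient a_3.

2

Run the Euclidean algorithm, recording each quotient:
⌊1141/492⌋ = 2, remainder 157
⌊492/157⌋ = 3, remainder 21
⌊157/21⌋ = 7, remainder 10
⌊21/10⌋ = 2, remainder 1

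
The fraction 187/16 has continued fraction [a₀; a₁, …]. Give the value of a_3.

5

Apply division with remainder until the remainder is 0:
187 ÷ 16 → quotient 11, remainder 11
16 ÷ 11 → quotient 1, remainder 5
11 ÷ 5 → quotient 2, remainder 1
5 ÷ 1 → quotient 5, remainder 0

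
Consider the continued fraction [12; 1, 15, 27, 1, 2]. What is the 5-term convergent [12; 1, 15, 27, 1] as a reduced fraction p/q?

5809/449

Start with 1.
27 + 1/(1/1) = 27 + 1/1 = 28/1
15 + 1/(28/1) = 15 + 1/28 = 421/28
1 + 1/(421/28) = 1 + 28/421 = 449/421
12 + 1/(449/421) = 12 + 421/449 = 5809/449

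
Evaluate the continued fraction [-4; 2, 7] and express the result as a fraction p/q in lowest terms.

-53/15

Compute successive convergents:
a_0 = -4: -4/1
a_1 = 2: -7/2
a_2 = 7: -53/15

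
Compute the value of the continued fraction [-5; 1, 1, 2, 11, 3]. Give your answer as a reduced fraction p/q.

-775/176

a_0 = -5: -5/1
a_1 = 1: -4/1
a_2 = 1: -9/2
a_3 = 2: -22/5
a_4 = 11: -251/57
a_5 = 3: -775/176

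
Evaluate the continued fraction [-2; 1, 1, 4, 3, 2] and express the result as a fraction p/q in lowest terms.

-97/67

Work from the innermost term outward:
Start with 2.
3 + 1/(2/1) = 3 + 1/2 = 7/2
4 + 1/(7/2) = 4 + 2/7 = 30/7
1 + 1/(30/7) = 1 + 7/30 = 37/30
1 + 1/(37/30) = 1 + 30/37 = 67/37
-2 + 1/(67/37) = -2 + 37/67 = -97/67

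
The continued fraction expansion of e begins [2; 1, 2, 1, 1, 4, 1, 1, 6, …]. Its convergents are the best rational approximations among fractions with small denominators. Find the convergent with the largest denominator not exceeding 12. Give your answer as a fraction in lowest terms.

19/7

a_0 = 2: 2/1  (≤ bound)
a_1 = 1: 3/1  (≤ bound)
a_2 = 2: 8/3  (≤ bound)
a_3 = 1: 11/4  (≤ bound)
a_4 = 1: 19/7  (≤ bound)
a_5 = 4: 87/32  (> 12, stop)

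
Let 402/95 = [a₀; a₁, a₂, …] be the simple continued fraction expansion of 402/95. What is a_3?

402 = 4·95 + 22, so a_0 = 4
95 = 4·22 + 7, so a_1 = 4
22 = 3·7 + 1, so a_2 = 3
7 = 7·1 + 0, so a_3 = 7

7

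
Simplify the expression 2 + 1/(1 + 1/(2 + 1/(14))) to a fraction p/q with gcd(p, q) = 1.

Build up convergents one term at a time:
a_0 = 2: 2/1
a_1 = 1: 3/1
a_2 = 2: 8/3
a_3 = 14: 115/43

115/43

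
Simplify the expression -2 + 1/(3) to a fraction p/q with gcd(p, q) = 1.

Use the convergent recurrence hₖ = aₖ·hₖ₋₁ + hₖ₋₂ (and likewise for the denominators kₖ):
a_0 = -2: -2/1
a_1 = 3: -5/3

-5/3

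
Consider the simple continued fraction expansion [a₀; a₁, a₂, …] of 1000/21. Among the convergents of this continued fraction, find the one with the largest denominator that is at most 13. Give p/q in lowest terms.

a_0 = 47: 47/1  (≤ bound)
a_1 = 1: 48/1  (≤ bound)
a_2 = 1: 95/2  (≤ bound)
a_3 = 1: 143/3  (≤ bound)
a_4 = 1: 238/5  (≤ bound)
a_5 = 1: 381/8  (≤ bound)
a_6 = 2: 1000/21  (> 13, stop)

381/8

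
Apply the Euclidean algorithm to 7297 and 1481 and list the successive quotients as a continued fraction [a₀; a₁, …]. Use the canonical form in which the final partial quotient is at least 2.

[4; 1, 12, 1, 2, 2, 15]

7297 ÷ 1481 → quotient 4, remainder 1373
1481 ÷ 1373 → quotient 1, remainder 108
1373 ÷ 108 → quotient 12, remainder 77
108 ÷ 77 → quotient 1, remainder 31
77 ÷ 31 → quotient 2, remainder 15
31 ÷ 15 → quotient 2, remainder 1
15 ÷ 1 → quotient 15, remainder 0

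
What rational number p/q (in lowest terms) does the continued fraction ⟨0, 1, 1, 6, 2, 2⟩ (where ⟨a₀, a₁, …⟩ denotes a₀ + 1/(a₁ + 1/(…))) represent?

37/69

Starting at the tail and folding back:
Start with 2.
2 + 1/(2/1) = 2 + 1/2 = 5/2
6 + 1/(5/2) = 6 + 2/5 = 32/5
1 + 1/(32/5) = 1 + 5/32 = 37/32
1 + 1/(37/32) = 1 + 32/37 = 69/37
0 + 1/(69/37) = 0 + 37/69 = 37/69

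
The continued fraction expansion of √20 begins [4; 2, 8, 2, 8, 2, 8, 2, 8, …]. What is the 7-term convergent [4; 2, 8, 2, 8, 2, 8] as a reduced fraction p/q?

24476/5473

Work from the innermost term outward:
Start with 8.
2 + 1/(8/1) = 2 + 1/8 = 17/8
8 + 1/(17/8) = 8 + 8/17 = 144/17
2 + 1/(144/17) = 2 + 17/144 = 305/144
8 + 1/(305/144) = 8 + 144/305 = 2584/305
2 + 1/(2584/305) = 2 + 305/2584 = 5473/2584
4 + 1/(5473/2584) = 4 + 2584/5473 = 24476/5473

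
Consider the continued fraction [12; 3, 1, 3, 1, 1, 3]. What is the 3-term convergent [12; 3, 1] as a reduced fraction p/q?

Collapse the nested fraction from the inside out:
Start with 1.
3 + 1/(1/1) = 3 + 1/1 = 4/1
12 + 1/(4/1) = 12 + 1/4 = 49/4

49/4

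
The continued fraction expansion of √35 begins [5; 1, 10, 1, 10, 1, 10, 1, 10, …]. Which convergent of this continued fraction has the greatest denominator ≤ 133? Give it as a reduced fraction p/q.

List convergents until the denominator exceeds the bound:
a_0 = 5: 5/1  (≤ bound)
a_1 = 1: 6/1  (≤ bound)
a_2 = 10: 65/11  (≤ bound)
a_3 = 1: 71/12  (≤ bound)
a_4 = 10: 775/131  (≤ bound)
a_5 = 1: 846/143  (> 133, stop)

775/131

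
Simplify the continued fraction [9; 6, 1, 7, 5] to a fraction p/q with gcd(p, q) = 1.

2579/282

Use the convergent recurrence hₖ = aₖ·hₖ₋₁ + hₖ₋₂ (and likewise for the denominators kₖ):
a_0 = 9: 9/1
a_1 = 6: 55/6
a_2 = 1: 64/7
a_3 = 7: 503/55
a_4 = 5: 2579/282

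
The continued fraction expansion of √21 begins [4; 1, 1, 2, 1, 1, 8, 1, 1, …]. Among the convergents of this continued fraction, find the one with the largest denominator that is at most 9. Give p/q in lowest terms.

32/7

List convergents until the denominator exceeds the bound:
a_0 = 4: 4/1  (≤ bound)
a_1 = 1: 5/1  (≤ bound)
a_2 = 1: 9/2  (≤ bound)
a_3 = 2: 23/5  (≤ bound)
a_4 = 1: 32/7  (≤ bound)
a_5 = 1: 55/12  (> 9, stop)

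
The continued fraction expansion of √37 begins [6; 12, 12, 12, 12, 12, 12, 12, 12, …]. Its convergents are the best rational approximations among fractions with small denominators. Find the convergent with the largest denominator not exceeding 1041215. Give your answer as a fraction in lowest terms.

List convergents until the denominator exceeds the bound:
a_0 = 6: 6/1  (≤ bound)
a_1 = 12: 73/12  (≤ bound)
a_2 = 12: 882/145  (≤ bound)
a_3 = 12: 10657/1752  (≤ bound)
a_4 = 12: 128766/21169  (≤ bound)
a_5 = 12: 1555849/255780  (≤ bound)
a_6 = 12: 18798954/3090529  (> 1041215, stop)

1555849/255780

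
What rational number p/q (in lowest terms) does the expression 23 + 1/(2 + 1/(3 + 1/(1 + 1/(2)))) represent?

586/25

Build up convergents one term at a time:
a_0 = 23: 23/1
a_1 = 2: 47/2
a_2 = 3: 164/7
a_3 = 1: 211/9
a_4 = 2: 586/25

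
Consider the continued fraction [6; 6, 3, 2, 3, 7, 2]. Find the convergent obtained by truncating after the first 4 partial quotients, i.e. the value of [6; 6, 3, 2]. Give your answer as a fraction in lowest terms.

271/44

Compute successive convergents:
a_0 = 6: 6/1
a_1 = 6: 37/6
a_2 = 3: 117/19
a_3 = 2: 271/44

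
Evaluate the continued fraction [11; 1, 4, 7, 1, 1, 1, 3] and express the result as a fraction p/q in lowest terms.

Starting at the tail and folding back:
Start with 3.
1 + 1/(3/1) = 1 + 1/3 = 4/3
1 + 1/(4/3) = 1 + 3/4 = 7/4
1 + 1/(7/4) = 1 + 4/7 = 11/7
7 + 1/(11/7) = 7 + 7/11 = 84/11
4 + 1/(84/11) = 4 + 11/84 = 347/84
1 + 1/(347/84) = 1 + 84/347 = 431/347
11 + 1/(431/347) = 11 + 347/431 = 5088/431

5088/431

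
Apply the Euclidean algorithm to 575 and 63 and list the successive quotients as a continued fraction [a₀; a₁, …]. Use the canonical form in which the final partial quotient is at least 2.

[9; 7, 1, 7]

Repeatedly divide and take the remainder:
575 = 9·63 + 8, so a_0 = 9
63 = 7·8 + 7, so a_1 = 7
8 = 1·7 + 1, so a_2 = 1
7 = 7·1 + 0, so a_3 = 7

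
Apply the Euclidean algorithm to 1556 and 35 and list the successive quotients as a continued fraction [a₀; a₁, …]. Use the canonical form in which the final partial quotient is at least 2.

[44; 2, 5, 3]

Repeatedly divide and take the remainder:
⌊1556/35⌋ = 44, remainder 16
⌊35/16⌋ = 2, remainder 3
⌊16/3⌋ = 5, remainder 1
⌊3/1⌋ = 3, remainder 0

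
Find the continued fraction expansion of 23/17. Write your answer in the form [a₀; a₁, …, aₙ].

[1; 2, 1, 5]

⌊23/17⌋ = 1, remainder 6
⌊17/6⌋ = 2, remainder 5
⌊6/5⌋ = 1, remainder 1
⌊5/1⌋ = 5, remainder 0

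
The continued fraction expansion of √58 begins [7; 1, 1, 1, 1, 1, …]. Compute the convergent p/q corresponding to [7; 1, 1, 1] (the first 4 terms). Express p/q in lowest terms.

23/3

a_0 = 7: 7/1
a_1 = 1: 8/1
a_2 = 1: 15/2
a_3 = 1: 23/3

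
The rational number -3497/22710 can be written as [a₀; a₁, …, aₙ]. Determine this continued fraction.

[-1; 1, 5, 2, 42, 6, 1, 5]

Run the Euclidean algorithm, recording each quotient:
-3497 ÷ 22710 → quotient -1, remainder 19213
22710 ÷ 19213 → quotient 1, remainder 3497
19213 ÷ 3497 → quotient 5, remainder 1728
3497 ÷ 1728 → quotient 2, remainder 41
1728 ÷ 41 → quotient 42, remainder 6
41 ÷ 6 → quotient 6, remainder 5
6 ÷ 5 → quotient 1, remainder 1
5 ÷ 1 → quotient 5, remainder 0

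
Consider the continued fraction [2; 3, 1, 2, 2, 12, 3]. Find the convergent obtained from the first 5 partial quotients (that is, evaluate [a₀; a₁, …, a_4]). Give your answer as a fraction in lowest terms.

59/26

Build up convergents one term at a time:
a_0 = 2: 2/1
a_1 = 3: 7/3
a_2 = 1: 9/4
a_3 = 2: 25/11
a_4 = 2: 59/26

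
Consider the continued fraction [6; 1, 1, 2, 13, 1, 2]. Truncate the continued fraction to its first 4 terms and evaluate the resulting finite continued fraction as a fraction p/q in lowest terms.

33/5

Compute successive convergents:
a_0 = 6: 6/1
a_1 = 1: 7/1
a_2 = 1: 13/2
a_3 = 2: 33/5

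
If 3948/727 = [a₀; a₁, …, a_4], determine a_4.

10

3948 ÷ 727 → quotient 5, remainder 313
727 ÷ 313 → quotient 2, remainder 101
313 ÷ 101 → quotient 3, remainder 10
101 ÷ 10 → quotient 10, remainder 1
10 ÷ 1 → quotient 10, remainder 0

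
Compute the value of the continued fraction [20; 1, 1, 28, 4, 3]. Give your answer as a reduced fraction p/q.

15320/747

Start with 3.
4 + 1/(3/1) = 4 + 1/3 = 13/3
28 + 1/(13/3) = 28 + 3/13 = 367/13
1 + 1/(367/13) = 1 + 13/367 = 380/367
1 + 1/(380/367) = 1 + 367/380 = 747/380
20 + 1/(747/380) = 20 + 380/747 = 15320/747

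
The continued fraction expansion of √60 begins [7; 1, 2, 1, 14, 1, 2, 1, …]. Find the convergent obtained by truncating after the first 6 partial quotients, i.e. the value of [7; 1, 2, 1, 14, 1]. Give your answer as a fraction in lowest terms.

Use the convergent recurrence hₖ = aₖ·hₖ₋₁ + hₖ₋₂ (and likewise for the denominators kₖ):
a_0 = 7: 7/1
a_1 = 1: 8/1
a_2 = 2: 23/3
a_3 = 1: 31/4
a_4 = 14: 457/59
a_5 = 1: 488/63

488/63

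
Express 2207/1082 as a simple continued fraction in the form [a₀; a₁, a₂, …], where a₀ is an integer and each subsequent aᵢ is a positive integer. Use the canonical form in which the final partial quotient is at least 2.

[2; 25, 6, 7]

Run the Euclidean algorithm, recording each quotient:
2207 ÷ 1082 → quotient 2, remainder 43
1082 ÷ 43 → quotient 25, remainder 7
43 ÷ 7 → quotient 6, remainder 1
7 ÷ 1 → quotient 7, remainder 0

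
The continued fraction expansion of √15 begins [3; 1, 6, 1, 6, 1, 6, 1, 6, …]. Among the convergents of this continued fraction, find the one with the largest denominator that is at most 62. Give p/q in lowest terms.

213/55

a_0 = 3: 3/1  (≤ bound)
a_1 = 1: 4/1  (≤ bound)
a_2 = 6: 27/7  (≤ bound)
a_3 = 1: 31/8  (≤ bound)
a_4 = 6: 213/55  (≤ bound)
a_5 = 1: 244/63  (> 62, stop)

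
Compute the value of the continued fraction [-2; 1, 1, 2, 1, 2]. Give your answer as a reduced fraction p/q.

Start with 2.
1 + 1/(2/1) = 1 + 1/2 = 3/2
2 + 1/(3/2) = 2 + 2/3 = 8/3
1 + 1/(8/3) = 1 + 3/8 = 11/8
1 + 1/(11/8) = 1 + 8/11 = 19/11
-2 + 1/(19/11) = -2 + 11/19 = -27/19

-27/19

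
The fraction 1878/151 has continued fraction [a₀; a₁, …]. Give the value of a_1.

2

1878 ÷ 151 → quotient 12, remainder 66
151 ÷ 66 → quotient 2, remainder 19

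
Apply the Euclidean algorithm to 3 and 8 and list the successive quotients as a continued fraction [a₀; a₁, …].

⌊3/8⌋ = 0, remainder 3
⌊8/3⌋ = 2, remainder 2
⌊3/2⌋ = 1, remainder 1
⌊2/1⌋ = 2, remainder 0

[0; 2, 1, 2]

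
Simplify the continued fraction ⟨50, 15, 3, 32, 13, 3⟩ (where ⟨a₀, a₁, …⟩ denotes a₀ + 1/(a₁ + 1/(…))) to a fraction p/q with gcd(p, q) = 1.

Start with 3.
13 + 1/(3/1) = 13 + 1/3 = 40/3
32 + 1/(40/3) = 32 + 3/40 = 1283/40
3 + 1/(1283/40) = 3 + 40/1283 = 3889/1283
15 + 1/(3889/1283) = 15 + 1283/3889 = 59618/3889
50 + 1/(59618/3889) = 50 + 3889/59618 = 2984789/59618

2984789/59618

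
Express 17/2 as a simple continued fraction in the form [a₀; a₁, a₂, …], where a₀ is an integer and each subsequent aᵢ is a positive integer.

Repeatedly divide and take the remainder:
17 ÷ 2 → quotient 8, remainder 1
2 ÷ 1 → quotient 2, remainder 0

[8; 2]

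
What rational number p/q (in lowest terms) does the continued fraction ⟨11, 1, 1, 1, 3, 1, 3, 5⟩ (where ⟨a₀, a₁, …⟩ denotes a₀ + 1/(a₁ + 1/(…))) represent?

Work from the innermost term outward:
Start with 5.
3 + 1/(5/1) = 3 + 1/5 = 16/5
1 + 1/(16/5) = 1 + 5/16 = 21/16
3 + 1/(21/16) = 3 + 16/21 = 79/21
1 + 1/(79/21) = 1 + 21/79 = 100/79
1 + 1/(100/79) = 1 + 79/100 = 179/100
1 + 1/(179/100) = 1 + 100/179 = 279/179
11 + 1/(279/179) = 11 + 179/279 = 3248/279

3248/279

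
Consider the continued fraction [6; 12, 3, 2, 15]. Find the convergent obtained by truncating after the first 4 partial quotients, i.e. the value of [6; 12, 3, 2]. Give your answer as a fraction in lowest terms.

Work from the innermost term outward:
Start with 2.
3 + 1/(2/1) = 3 + 1/2 = 7/2
12 + 1/(7/2) = 12 + 2/7 = 86/7
6 + 1/(86/7) = 6 + 7/86 = 523/86

523/86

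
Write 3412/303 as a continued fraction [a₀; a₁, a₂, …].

3412 = 11·303 + 79, so a_0 = 11
303 = 3·79 + 66, so a_1 = 3
79 = 1·66 + 13, so a_2 = 1
66 = 5·13 + 1, so a_3 = 5
13 = 13·1 + 0, so a_4 = 13

[11; 3, 1, 5, 13]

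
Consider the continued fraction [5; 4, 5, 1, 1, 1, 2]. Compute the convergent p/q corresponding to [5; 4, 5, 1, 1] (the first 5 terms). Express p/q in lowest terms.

Collapse the nested fraction from the inside out:
Start with 1.
1 + 1/(1/1) = 1 + 1/1 = 2/1
5 + 1/(2/1) = 5 + 1/2 = 11/2
4 + 1/(11/2) = 4 + 2/11 = 46/11
5 + 1/(46/11) = 5 + 11/46 = 241/46

241/46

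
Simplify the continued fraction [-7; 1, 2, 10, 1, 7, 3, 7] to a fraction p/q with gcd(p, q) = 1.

a_0 = -7: -7/1
a_1 = 1: -6/1
a_2 = 2: -19/3
a_3 = 10: -196/31
a_4 = 1: -215/34
a_5 = 7: -1701/269
a_6 = 3: -5318/841
a_7 = 7: -38927/6156

-38927/6156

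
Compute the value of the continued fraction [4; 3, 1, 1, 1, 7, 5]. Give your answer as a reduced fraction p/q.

a_0 = 4: 4/1
a_1 = 3: 13/3
a_2 = 1: 17/4
a_3 = 1: 30/7
a_4 = 1: 47/11
a_5 = 7: 359/84
a_6 = 5: 1842/431

1842/431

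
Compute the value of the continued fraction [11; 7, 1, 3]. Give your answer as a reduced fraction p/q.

345/31

a_0 = 11: 11/1
a_1 = 7: 78/7
a_2 = 1: 89/8
a_3 = 3: 345/31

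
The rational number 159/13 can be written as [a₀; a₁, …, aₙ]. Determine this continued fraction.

⌊159/13⌋ = 12, remainder 3
⌊13/3⌋ = 4, remainder 1
⌊3/1⌋ = 3, remainder 0

[12; 4, 3]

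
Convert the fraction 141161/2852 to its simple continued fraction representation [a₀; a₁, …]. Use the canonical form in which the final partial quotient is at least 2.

⌊141161/2852⌋ = 49, remainder 1413
⌊2852/1413⌋ = 2, remainder 26
⌊1413/26⌋ = 54, remainder 9
⌊26/9⌋ = 2, remainder 8
⌊9/8⌋ = 1, remainder 1
⌊8/1⌋ = 8, remainder 0

[49; 2, 54, 2, 1, 8]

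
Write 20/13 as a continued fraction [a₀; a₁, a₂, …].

20 = 1·13 + 7, so a_0 = 1
13 = 1·7 + 6, so a_1 = 1
7 = 1·6 + 1, so a_2 = 1
6 = 6·1 + 0, so a_3 = 6

[1; 1, 1, 6]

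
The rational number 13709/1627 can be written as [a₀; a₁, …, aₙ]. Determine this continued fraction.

[8; 2, 2, 1, 7, 30]

13709 ÷ 1627 → quotient 8, remainder 693
1627 ÷ 693 → quotient 2, remainder 241
693 ÷ 241 → quotient 2, remainder 211
241 ÷ 211 → quotient 1, remainder 30
211 ÷ 30 → quotient 7, remainder 1
30 ÷ 1 → quotient 30, remainder 0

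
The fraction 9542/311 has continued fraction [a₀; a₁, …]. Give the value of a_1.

1

Repeatedly divide and take the remainder:
⌊9542/311⌋ = 30, remainder 212
⌊311/212⌋ = 1, remainder 99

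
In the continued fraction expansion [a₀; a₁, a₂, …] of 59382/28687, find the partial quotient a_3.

⌊59382/28687⌋ = 2, remainder 2008
⌊28687/2008⌋ = 14, remainder 575
⌊2008/575⌋ = 3, remainder 283
⌊575/283⌋ = 2, remainder 9

2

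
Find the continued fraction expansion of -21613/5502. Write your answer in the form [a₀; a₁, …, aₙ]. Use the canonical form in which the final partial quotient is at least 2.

[-4; 13, 1, 13, 9, 3]

Run the Euclidean algorithm, recording each quotient:
⌊-21613/5502⌋ = -4, remainder 395
⌊5502/395⌋ = 13, remainder 367
⌊395/367⌋ = 1, remainder 28
⌊367/28⌋ = 13, remainder 3
⌊28/3⌋ = 9, remainder 1
⌊3/1⌋ = 3, remainder 0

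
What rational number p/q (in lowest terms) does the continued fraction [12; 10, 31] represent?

3763/311

Start with 31.
10 + 1/(31/1) = 10 + 1/31 = 311/31
12 + 1/(311/31) = 12 + 31/311 = 3763/311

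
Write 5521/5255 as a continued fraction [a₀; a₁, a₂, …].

⌊5521/5255⌋ = 1, remainder 266
⌊5255/266⌋ = 19, remainder 201
⌊266/201⌋ = 1, remainder 65
⌊201/65⌋ = 3, remainder 6
⌊65/6⌋ = 10, remainder 5
⌊6/5⌋ = 1, remainder 1
⌊5/1⌋ = 5, remainder 0

[1; 19, 1, 3, 10, 1, 5]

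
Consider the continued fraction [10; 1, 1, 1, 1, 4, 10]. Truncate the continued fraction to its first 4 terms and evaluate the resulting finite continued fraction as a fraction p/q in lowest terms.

32/3

Start with 1.
1 + 1/(1/1) = 1 + 1/1 = 2/1
1 + 1/(2/1) = 1 + 1/2 = 3/2
10 + 1/(3/2) = 10 + 2/3 = 32/3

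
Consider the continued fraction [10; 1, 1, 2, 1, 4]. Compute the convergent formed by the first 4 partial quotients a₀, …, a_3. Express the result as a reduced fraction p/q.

Start with 2.
1 + 1/(2/1) = 1 + 1/2 = 3/2
1 + 1/(3/2) = 1 + 2/3 = 5/3
10 + 1/(5/3) = 10 + 3/5 = 53/5

53/5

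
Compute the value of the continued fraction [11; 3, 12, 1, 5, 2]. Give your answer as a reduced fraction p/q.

5821/514

a_0 = 11: 11/1
a_1 = 3: 34/3
a_2 = 12: 419/37
a_3 = 1: 453/40
a_4 = 5: 2684/237
a_5 = 2: 5821/514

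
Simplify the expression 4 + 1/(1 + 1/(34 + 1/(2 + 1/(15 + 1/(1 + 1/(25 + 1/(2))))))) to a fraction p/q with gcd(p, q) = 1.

Start with 2.
25 + 1/(2/1) = 25 + 1/2 = 51/2
1 + 1/(51/2) = 1 + 2/51 = 53/51
15 + 1/(53/51) = 15 + 51/53 = 846/53
2 + 1/(846/53) = 2 + 53/846 = 1745/846
34 + 1/(1745/846) = 34 + 846/1745 = 60176/1745
1 + 1/(60176/1745) = 1 + 1745/60176 = 61921/60176
4 + 1/(61921/60176) = 4 + 60176/61921 = 307860/61921

307860/61921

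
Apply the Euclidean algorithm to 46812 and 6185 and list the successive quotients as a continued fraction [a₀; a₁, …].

[7; 1, 1, 3, 7, 60, 2]

46812 = 7·6185 + 3517, so a_0 = 7
6185 = 1·3517 + 2668, so a_1 = 1
3517 = 1·2668 + 849, so a_2 = 1
2668 = 3·849 + 121, so a_3 = 3
849 = 7·121 + 2, so a_4 = 7
121 = 60·2 + 1, so a_5 = 60
2 = 2·1 + 0, so a_6 = 2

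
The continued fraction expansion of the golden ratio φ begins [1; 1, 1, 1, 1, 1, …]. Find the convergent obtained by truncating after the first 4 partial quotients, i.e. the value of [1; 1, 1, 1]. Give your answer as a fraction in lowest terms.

a_0 = 1: 1/1
a_1 = 1: 2/1
a_2 = 1: 3/2
a_3 = 1: 5/3

5/3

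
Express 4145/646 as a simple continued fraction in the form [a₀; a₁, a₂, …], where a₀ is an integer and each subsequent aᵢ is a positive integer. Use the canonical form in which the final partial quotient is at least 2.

[6; 2, 2, 2, 26, 2]

Repeatedly divide and take the remainder:
4145 ÷ 646 → quotient 6, remainder 269
646 ÷ 269 → quotient 2, remainder 108
269 ÷ 108 → quotient 2, remainder 53
108 ÷ 53 → quotient 2, remainder 2
53 ÷ 2 → quotient 26, remainder 1
2 ÷ 1 → quotient 2, remainder 0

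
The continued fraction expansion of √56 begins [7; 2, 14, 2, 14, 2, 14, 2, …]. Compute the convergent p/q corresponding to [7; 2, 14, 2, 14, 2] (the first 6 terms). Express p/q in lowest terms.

13455/1798

Start with 2.
14 + 1/(2/1) = 14 + 1/2 = 29/2
2 + 1/(29/2) = 2 + 2/29 = 60/29
14 + 1/(60/29) = 14 + 29/60 = 869/60
2 + 1/(869/60) = 2 + 60/869 = 1798/869
7 + 1/(1798/869) = 7 + 869/1798 = 13455/1798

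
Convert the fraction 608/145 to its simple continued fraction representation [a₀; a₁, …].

[4; 5, 5, 1, 1, 2]

Repeatedly divide and take the remainder:
608 = 4·145 + 28, so a_0 = 4
145 = 5·28 + 5, so a_1 = 5
28 = 5·5 + 3, so a_2 = 5
5 = 1·3 + 2, so a_3 = 1
3 = 1·2 + 1, so a_4 = 1
2 = 2·1 + 0, so a_5 = 2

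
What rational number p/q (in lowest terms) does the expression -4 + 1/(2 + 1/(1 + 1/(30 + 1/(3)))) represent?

-1022/279

a_0 = -4: -4/1
a_1 = 2: -7/2
a_2 = 1: -11/3
a_3 = 30: -337/92
a_4 = 3: -1022/279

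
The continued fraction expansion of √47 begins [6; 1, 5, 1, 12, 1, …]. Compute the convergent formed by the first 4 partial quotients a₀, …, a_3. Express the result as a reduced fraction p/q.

48/7

Start with 1.
5 + 1/(1/1) = 5 + 1/1 = 6/1
1 + 1/(6/1) = 1 + 1/6 = 7/6
6 + 1/(7/6) = 6 + 6/7 = 48/7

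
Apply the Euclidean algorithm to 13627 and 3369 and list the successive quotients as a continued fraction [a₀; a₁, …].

[4; 22, 3, 4, 1, 2, 3]

Repeatedly divide and take the remainder:
13627 = 4·3369 + 151, so a_0 = 4
3369 = 22·151 + 47, so a_1 = 22
151 = 3·47 + 10, so a_2 = 3
47 = 4·10 + 7, so a_3 = 4
10 = 1·7 + 3, so a_4 = 1
7 = 2·3 + 1, so a_5 = 2
3 = 3·1 + 0, so a_6 = 3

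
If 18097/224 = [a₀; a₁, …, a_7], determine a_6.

1

18097 ÷ 224 → quotient 80, remainder 177
224 ÷ 177 → quotient 1, remainder 47
177 ÷ 47 → quotient 3, remainder 36
47 ÷ 36 → quotient 1, remainder 11
36 ÷ 11 → quotient 3, remainder 3
11 ÷ 3 → quotient 3, remainder 2
3 ÷ 2 → quotient 1, remainder 1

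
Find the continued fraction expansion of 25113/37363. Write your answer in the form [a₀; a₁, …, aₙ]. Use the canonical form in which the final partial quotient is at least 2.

Apply division with remainder until the remainder is 0:
⌊25113/37363⌋ = 0, remainder 25113
⌊37363/25113⌋ = 1, remainder 12250
⌊25113/12250⌋ = 2, remainder 613
⌊12250/613⌋ = 19, remainder 603
⌊613/603⌋ = 1, remainder 10
⌊603/10⌋ = 60, remainder 3
⌊10/3⌋ = 3, remainder 1
⌊3/1⌋ = 3, remainder 0

[0; 1, 2, 19, 1, 60, 3, 3]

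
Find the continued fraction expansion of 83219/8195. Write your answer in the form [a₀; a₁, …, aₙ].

83219 = 10·8195 + 1269, so a_0 = 10
8195 = 6·1269 + 581, so a_1 = 6
1269 = 2·581 + 107, so a_2 = 2
581 = 5·107 + 46, so a_3 = 5
107 = 2·46 + 15, so a_4 = 2
46 = 3·15 + 1, so a_5 = 3
15 = 15·1 + 0, so a_6 = 15

[10; 6, 2, 5, 2, 3, 15]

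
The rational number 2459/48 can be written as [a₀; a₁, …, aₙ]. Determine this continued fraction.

[51; 4, 2, 1, 3]

⌊2459/48⌋ = 51, remainder 11
⌊48/11⌋ = 4, remainder 4
⌊11/4⌋ = 2, remainder 3
⌊4/3⌋ = 1, remainder 1
⌊3/1⌋ = 3, remainder 0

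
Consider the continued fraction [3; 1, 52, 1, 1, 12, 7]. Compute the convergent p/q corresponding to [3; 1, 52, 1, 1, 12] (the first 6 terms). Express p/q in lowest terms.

5327/1338

Start with 12.
1 + 1/(12/1) = 1 + 1/12 = 13/12
1 + 1/(13/12) = 1 + 12/13 = 25/13
52 + 1/(25/13) = 52 + 13/25 = 1313/25
1 + 1/(1313/25) = 1 + 25/1313 = 1338/1313
3 + 1/(1338/1313) = 3 + 1313/1338 = 5327/1338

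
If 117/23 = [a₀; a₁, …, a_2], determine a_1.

⌊117/23⌋ = 5, remainder 2
⌊23/2⌋ = 11, remainder 1

11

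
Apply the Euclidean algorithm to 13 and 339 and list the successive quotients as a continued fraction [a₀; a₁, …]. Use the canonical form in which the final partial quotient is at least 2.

[0; 26, 13]

Apply division with remainder until the remainder is 0:
⌊13/339⌋ = 0, remainder 13
⌊339/13⌋ = 26, remainder 1
⌊13/1⌋ = 13, remainder 0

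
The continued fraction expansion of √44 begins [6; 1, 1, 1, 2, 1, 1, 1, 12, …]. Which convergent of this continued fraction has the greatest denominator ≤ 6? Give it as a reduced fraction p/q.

List convergents until the denominator exceeds the bound:
a_0 = 6: 6/1  (≤ bound)
a_1 = 1: 7/1  (≤ bound)
a_2 = 1: 13/2  (≤ bound)
a_3 = 1: 20/3  (≤ bound)
a_4 = 2: 53/8  (> 6, stop)

20/3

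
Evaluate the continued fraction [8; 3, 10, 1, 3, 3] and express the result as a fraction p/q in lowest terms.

3604/433

a_0 = 8: 8/1
a_1 = 3: 25/3
a_2 = 10: 258/31
a_3 = 1: 283/34
a_4 = 3: 1107/133
a_5 = 3: 3604/433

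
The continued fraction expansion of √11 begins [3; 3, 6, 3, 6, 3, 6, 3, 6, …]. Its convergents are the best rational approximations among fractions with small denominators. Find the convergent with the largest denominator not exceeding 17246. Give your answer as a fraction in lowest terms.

25077/7561

a_0 = 3: 3/1  (≤ bound)
a_1 = 3: 10/3  (≤ bound)
a_2 = 6: 63/19  (≤ bound)
a_3 = 3: 199/60  (≤ bound)
a_4 = 6: 1257/379  (≤ bound)
a_5 = 3: 3970/1197  (≤ bound)
a_6 = 6: 25077/7561  (≤ bound)
a_7 = 3: 79201/23880  (> 17246, stop)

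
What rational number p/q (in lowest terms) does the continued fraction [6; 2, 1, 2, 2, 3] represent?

414/65

Use the convergent recurrence hₖ = aₖ·hₖ₋₁ + hₖ₋₂ (and likewise for the denominators kₖ):
a_0 = 6: 6/1
a_1 = 2: 13/2
a_2 = 1: 19/3
a_3 = 2: 51/8
a_4 = 2: 121/19
a_5 = 3: 414/65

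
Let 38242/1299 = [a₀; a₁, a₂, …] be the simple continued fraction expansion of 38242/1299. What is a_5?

38242 ÷ 1299 → quotient 29, remainder 571
1299 ÷ 571 → quotient 2, remainder 157
571 ÷ 157 → quotient 3, remainder 100
157 ÷ 100 → quotient 1, remainder 57
100 ÷ 57 → quotient 1, remainder 43
57 ÷ 43 → quotient 1, remainder 14

1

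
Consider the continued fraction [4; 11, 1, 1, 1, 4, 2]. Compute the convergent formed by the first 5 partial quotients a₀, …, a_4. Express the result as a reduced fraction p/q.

143/35

Work from the innermost term outward:
Start with 1.
1 + 1/(1/1) = 1 + 1/1 = 2/1
1 + 1/(2/1) = 1 + 1/2 = 3/2
11 + 1/(3/2) = 11 + 2/3 = 35/3
4 + 1/(35/3) = 4 + 3/35 = 143/35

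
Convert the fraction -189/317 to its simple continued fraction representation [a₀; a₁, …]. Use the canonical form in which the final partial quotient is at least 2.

[-1; 2, 2, 10, 6]

Run the Euclidean algorithm, recording each quotient:
-189 = -1·317 + 128, so a_0 = -1
317 = 2·128 + 61, so a_1 = 2
128 = 2·61 + 6, so a_2 = 2
61 = 10·6 + 1, so a_3 = 10
6 = 6·1 + 0, so a_4 = 6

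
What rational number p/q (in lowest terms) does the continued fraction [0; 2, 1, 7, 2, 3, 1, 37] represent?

Start with 37.
1 + 1/(37/1) = 1 + 1/37 = 38/37
3 + 1/(38/37) = 3 + 37/38 = 151/38
2 + 1/(151/38) = 2 + 38/151 = 340/151
7 + 1/(340/151) = 7 + 151/340 = 2531/340
1 + 1/(2531/340) = 1 + 340/2531 = 2871/2531
2 + 1/(2871/2531) = 2 + 2531/2871 = 8273/2871
0 + 1/(8273/2871) = 0 + 2871/8273 = 2871/8273

2871/8273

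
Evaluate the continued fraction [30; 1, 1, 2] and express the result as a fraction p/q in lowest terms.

153/5

a_0 = 30: 30/1
a_1 = 1: 31/1
a_2 = 1: 61/2
a_3 = 2: 153/5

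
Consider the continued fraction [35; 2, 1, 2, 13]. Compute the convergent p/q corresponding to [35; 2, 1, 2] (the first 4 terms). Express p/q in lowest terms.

283/8

Build up convergents one term at a time:
a_0 = 35: 35/1
a_1 = 2: 71/2
a_2 = 1: 106/3
a_3 = 2: 283/8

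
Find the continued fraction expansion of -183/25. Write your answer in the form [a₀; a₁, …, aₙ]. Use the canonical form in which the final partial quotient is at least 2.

[-8; 1, 2, 8]

Run the Euclidean algorithm, recording each quotient:
-183 = -8·25 + 17, so a_0 = -8
25 = 1·17 + 8, so a_1 = 1
17 = 2·8 + 1, so a_2 = 2
8 = 8·1 + 0, so a_3 = 8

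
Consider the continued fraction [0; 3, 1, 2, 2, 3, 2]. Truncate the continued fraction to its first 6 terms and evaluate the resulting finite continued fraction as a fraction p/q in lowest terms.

24/89

Build up convergents one term at a time:
a_0 = 0: 0/1
a_1 = 3: 1/3
a_2 = 1: 1/4
a_3 = 2: 3/11
a_4 = 2: 7/26
a_5 = 3: 24/89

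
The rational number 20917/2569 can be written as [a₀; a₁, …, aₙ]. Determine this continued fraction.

[8; 7, 26, 14]

⌊20917/2569⌋ = 8, remainder 365
⌊2569/365⌋ = 7, remainder 14
⌊365/14⌋ = 26, remainder 1
⌊14/1⌋ = 14, remainder 0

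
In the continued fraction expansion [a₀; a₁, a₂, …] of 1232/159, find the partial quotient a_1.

1232 ÷ 159 → quotient 7, remainder 119
159 ÷ 119 → quotient 1, remainder 40

1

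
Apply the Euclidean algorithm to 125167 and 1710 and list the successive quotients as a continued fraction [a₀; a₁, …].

125167 = 73·1710 + 337, so a_0 = 73
1710 = 5·337 + 25, so a_1 = 5
337 = 13·25 + 12, so a_2 = 13
25 = 2·12 + 1, so a_3 = 2
12 = 12·1 + 0, so a_4 = 12

[73; 5, 13, 2, 12]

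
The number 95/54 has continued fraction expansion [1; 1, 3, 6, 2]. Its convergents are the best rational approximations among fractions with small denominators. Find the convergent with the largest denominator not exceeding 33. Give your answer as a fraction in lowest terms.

44/25

a_0 = 1: 1/1  (≤ bound)
a_1 = 1: 2/1  (≤ bound)
a_2 = 3: 7/4  (≤ bound)
a_3 = 6: 44/25  (≤ bound)
a_4 = 2: 95/54  (> 33, stop)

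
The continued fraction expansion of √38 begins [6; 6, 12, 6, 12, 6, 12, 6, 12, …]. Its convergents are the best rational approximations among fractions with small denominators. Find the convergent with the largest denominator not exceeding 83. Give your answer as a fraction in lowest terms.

450/73

a_0 = 6: 6/1  (≤ bound)
a_1 = 6: 37/6  (≤ bound)
a_2 = 12: 450/73  (≤ bound)
a_3 = 6: 2737/444  (> 83, stop)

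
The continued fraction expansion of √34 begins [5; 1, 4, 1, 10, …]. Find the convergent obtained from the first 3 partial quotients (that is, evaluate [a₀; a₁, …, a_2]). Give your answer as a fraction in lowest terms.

29/5

Use the convergent recurrence hₖ = aₖ·hₖ₋₁ + hₖ₋₂ (and likewise for the denominators kₖ):
a_0 = 5: 5/1
a_1 = 1: 6/1
a_2 = 4: 29/5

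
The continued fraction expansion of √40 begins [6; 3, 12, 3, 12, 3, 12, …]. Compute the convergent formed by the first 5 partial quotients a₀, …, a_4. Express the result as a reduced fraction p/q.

Use the convergent recurrence hₖ = aₖ·hₖ₋₁ + hₖ₋₂ (and likewise for the denominators kₖ):
a_0 = 6: 6/1
a_1 = 3: 19/3
a_2 = 12: 234/37
a_3 = 3: 721/114
a_4 = 12: 8886/1405

8886/1405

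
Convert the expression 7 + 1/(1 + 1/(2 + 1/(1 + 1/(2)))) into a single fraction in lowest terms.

Collapse the nested fraction from the inside out:
Start with 2.
1 + 1/(2/1) = 1 + 1/2 = 3/2
2 + 1/(3/2) = 2 + 2/3 = 8/3
1 + 1/(8/3) = 1 + 3/8 = 11/8
7 + 1/(11/8) = 7 + 8/11 = 85/11

85/11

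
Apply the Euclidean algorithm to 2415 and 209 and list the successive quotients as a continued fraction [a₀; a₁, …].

Repeatedly divide and take the remainder:
2415 ÷ 209 → quotient 11, remainder 116
209 ÷ 116 → quotient 1, remainder 93
116 ÷ 93 → quotient 1, remainder 23
93 ÷ 23 → quotient 4, remainder 1
23 ÷ 1 → quotient 23, remainder 0

[11; 1, 1, 4, 23]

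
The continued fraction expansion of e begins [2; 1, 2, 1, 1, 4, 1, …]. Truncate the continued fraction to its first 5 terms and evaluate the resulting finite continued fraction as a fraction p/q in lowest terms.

Use the convergent recurrence hₖ = aₖ·hₖ₋₁ + hₖ₋₂ (and likewise for the denominators kₖ):
a_0 = 2: 2/1
a_1 = 1: 3/1
a_2 = 2: 8/3
a_3 = 1: 11/4
a_4 = 1: 19/7

19/7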